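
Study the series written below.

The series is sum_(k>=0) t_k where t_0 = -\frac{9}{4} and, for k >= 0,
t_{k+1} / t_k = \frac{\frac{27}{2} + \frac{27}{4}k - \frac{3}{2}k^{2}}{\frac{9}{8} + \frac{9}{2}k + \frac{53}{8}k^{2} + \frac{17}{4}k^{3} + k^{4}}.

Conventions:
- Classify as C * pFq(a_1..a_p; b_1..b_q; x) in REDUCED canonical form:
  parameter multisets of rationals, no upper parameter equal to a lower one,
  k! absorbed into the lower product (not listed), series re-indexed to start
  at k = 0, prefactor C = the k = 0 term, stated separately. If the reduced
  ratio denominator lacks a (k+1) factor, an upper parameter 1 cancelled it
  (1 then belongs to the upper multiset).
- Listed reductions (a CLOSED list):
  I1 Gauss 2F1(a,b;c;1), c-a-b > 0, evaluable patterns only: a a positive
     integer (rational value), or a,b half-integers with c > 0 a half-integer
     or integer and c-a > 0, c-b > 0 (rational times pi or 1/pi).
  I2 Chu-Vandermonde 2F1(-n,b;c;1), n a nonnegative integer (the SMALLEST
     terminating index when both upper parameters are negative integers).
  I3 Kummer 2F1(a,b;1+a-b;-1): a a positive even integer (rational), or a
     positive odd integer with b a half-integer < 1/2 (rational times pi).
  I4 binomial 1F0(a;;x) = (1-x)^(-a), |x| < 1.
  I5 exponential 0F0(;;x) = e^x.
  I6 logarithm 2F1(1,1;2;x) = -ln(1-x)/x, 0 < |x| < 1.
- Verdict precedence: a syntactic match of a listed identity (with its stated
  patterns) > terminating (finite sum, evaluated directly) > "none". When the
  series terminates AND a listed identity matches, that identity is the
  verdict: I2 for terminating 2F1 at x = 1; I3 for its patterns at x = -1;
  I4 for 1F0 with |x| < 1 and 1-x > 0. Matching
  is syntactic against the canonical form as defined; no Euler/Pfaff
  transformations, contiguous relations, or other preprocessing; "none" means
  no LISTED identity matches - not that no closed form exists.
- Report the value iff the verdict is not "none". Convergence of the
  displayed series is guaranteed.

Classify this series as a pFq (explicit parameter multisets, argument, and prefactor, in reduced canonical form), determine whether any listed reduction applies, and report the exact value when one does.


x = -\frac{3}{2} here; the reduced form reads 1F2, upper {-6}, lower {\frac{3}{4}, 1}, C = -\frac{9}{4}. Verdict: terminating - upper parameter -6 makes this a finite sum (last index 6), evaluated exactly. Exact value: -\frac{221177961}{3364900}.

The tell: t_0 = -\frac{9}{4} here, and cancel k + 3/2 from the displayed ratio first; then prefactor -9/4.
Step ratio: r(k) = -\frac{3}{2} * (k-6) / [(k+\frac{3}{4}) (k+1) (k+1)] - rational in k. x = -\frac{3}{2}; t_0 = -\frac{9}{4}; negate the roots.


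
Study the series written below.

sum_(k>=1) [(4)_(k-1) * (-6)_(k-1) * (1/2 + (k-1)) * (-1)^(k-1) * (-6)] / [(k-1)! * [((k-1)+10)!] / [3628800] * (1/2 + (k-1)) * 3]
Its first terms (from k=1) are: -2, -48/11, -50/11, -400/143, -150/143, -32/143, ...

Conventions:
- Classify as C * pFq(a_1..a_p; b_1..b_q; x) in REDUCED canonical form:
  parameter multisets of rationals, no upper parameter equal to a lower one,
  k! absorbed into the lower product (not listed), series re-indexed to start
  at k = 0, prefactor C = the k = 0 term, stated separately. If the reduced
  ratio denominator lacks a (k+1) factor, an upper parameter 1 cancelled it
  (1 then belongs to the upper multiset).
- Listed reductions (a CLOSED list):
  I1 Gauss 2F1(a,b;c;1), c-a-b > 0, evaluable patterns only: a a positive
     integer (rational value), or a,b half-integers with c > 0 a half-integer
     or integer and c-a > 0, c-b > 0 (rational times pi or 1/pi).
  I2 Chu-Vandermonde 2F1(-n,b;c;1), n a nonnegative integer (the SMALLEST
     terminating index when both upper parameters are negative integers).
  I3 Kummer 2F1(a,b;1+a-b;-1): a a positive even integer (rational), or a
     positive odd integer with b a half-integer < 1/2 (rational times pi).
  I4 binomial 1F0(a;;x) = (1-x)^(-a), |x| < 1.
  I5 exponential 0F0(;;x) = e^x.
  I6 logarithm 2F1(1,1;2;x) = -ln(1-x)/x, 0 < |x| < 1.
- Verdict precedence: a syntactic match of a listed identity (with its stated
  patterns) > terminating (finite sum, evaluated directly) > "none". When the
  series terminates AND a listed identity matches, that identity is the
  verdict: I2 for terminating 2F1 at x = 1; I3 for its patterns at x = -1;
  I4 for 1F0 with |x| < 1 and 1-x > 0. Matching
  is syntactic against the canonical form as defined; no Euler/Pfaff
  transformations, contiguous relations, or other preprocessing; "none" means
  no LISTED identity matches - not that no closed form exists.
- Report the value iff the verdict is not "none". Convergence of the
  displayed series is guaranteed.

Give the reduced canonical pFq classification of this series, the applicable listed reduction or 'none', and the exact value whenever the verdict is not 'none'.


At argument -1: a 2F1 with upper {-6, 4}, lower {11}, scaled by C = -2. Verdict at x = -1: Kummer's theorem (I3) matches (x = -1; c = 11 equals 1+a-b for upper {-6, 4}: listed pattern). Hence: -15.

Key step: x = (-1) and the factor k + 1/2 cancels (top and bottom), leaving prefactor -2.
Term ratio: r(k) = (-1) * (k-6) (k+4) / [(k+11) (k+1)] - rational; roots negated = parameters, x = (-1), C = -2.


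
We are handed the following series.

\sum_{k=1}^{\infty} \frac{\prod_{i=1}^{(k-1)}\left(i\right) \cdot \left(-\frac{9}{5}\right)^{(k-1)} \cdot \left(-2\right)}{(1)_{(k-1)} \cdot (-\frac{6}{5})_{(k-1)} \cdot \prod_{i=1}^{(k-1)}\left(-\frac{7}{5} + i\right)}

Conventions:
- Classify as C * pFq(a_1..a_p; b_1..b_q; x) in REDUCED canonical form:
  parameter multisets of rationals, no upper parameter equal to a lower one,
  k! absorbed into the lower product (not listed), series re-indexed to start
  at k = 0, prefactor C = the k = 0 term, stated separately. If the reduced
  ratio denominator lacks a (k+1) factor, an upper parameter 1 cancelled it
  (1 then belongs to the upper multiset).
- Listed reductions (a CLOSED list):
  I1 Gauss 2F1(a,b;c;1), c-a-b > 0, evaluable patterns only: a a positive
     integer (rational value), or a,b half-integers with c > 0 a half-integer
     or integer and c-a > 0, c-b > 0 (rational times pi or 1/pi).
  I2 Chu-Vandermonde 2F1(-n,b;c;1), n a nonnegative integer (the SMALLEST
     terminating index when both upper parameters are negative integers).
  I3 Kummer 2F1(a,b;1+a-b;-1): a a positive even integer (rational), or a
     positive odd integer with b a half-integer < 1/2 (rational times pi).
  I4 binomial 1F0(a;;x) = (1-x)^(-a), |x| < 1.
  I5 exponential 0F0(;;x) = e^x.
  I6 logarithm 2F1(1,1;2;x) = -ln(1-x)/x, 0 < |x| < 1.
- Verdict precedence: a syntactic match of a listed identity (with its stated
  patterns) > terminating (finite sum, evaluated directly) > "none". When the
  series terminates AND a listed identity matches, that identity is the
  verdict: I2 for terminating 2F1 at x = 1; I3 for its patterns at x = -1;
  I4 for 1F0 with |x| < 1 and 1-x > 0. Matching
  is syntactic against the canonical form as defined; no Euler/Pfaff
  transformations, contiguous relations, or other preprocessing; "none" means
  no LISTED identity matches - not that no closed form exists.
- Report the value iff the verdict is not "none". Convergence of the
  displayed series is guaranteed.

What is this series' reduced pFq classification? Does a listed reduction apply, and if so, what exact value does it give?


First insight: x = -\frac{9}{5} and the lower running product (prefactor -2) is a rising factorial.
Consecutive-term ratio: r(k) = -\frac{9}{5} * (k+1) / [(k-\frac{6}{5}) (k-\frac{2}{5}) (k+1)] - rational in k. x = -\frac{9}{5}; t_0 = -2; negate the roots.

With C = -2: the canonical form is 1F2(1; -\frac{6}{5}, -\frac{2}{5}; -\frac{9}{5}). Verdict: none - this 1F2 at x = -\frac{9}{5} matches no listed pattern, and upper {1} holds no stopper.


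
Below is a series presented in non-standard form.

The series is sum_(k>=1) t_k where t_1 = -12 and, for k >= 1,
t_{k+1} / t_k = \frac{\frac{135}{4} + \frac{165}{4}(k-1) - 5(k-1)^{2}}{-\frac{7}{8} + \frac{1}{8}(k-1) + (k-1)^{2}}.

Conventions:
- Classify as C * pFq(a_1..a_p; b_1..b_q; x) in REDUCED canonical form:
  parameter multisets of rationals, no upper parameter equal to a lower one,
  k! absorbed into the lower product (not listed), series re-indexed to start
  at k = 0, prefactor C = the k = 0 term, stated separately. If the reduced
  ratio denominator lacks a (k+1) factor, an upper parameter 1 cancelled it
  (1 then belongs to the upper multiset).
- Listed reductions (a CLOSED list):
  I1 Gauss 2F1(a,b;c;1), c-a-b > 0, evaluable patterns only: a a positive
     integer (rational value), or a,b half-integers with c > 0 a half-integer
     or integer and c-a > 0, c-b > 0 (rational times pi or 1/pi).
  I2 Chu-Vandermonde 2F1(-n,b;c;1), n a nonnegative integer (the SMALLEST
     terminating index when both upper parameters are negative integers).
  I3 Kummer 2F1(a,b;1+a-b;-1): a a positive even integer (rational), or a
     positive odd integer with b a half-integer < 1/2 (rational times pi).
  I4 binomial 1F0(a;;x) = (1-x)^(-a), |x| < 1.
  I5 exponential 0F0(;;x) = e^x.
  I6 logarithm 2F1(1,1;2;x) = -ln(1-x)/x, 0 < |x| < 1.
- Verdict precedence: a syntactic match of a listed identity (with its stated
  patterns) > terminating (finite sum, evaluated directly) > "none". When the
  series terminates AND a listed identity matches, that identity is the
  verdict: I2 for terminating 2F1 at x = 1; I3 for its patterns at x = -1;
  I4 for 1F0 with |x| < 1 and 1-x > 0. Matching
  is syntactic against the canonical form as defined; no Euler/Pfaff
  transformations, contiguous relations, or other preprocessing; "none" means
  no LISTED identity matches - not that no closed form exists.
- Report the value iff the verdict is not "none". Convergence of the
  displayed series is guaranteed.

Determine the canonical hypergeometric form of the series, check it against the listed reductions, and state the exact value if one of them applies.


First insight: t_0 being -12, factor the ratio over Q (C = -12): negated roots = parameters.
Ratio: r(k) = -5 * (k-9) (k+\frac{3}{4}) / [(k-\frac{7}{8}) (k+1)] - rational in k, leading ratio -5; with t_0 = -12, classification follows.

Prefactor -12, argument -5: 2F1 with upper {-9, \frac{3}{4}} over lower {-\frac{7}{8}}. Verdict: terminating - no listed pattern fits, but -9 in the upper list cuts the series at k = 9; direct evaluation. Hence: \frac{683032822554924}{34153}.


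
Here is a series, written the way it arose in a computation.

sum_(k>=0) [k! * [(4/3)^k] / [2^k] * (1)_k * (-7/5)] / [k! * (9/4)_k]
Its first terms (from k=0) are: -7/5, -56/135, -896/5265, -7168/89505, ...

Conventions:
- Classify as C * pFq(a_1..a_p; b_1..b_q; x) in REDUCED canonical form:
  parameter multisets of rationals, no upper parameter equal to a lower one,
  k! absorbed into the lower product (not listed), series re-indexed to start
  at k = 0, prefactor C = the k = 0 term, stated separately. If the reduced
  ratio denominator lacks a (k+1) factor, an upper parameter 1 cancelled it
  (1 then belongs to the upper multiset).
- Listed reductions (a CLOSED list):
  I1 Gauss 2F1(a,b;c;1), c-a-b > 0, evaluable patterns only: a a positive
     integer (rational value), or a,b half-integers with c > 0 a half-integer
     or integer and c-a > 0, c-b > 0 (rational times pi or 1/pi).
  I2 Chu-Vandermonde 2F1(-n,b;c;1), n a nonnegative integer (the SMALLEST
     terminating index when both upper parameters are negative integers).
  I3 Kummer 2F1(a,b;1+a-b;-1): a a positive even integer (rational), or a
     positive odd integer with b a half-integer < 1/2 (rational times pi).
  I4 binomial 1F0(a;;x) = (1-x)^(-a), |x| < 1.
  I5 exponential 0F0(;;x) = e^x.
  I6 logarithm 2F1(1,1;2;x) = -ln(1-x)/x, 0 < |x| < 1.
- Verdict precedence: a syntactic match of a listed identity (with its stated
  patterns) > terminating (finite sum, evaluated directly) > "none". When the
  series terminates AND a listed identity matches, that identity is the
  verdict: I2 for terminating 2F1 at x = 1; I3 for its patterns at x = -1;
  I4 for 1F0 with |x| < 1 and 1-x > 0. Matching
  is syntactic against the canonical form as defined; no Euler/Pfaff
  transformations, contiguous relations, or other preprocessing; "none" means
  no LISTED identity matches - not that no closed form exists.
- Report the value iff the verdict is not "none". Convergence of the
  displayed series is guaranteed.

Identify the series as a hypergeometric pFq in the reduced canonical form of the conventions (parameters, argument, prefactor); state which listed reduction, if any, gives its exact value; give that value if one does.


At argument 2/3: a 2F1 with upper {1, 1}, lower {9/4}, scaled by C = -7/5. Verdict: none - at argument 2/3 the multisets {1, 1} ; {9/4} match no listed identity.

The tell: with t_0 = -7/5, the two k-th powers (C = -7/5, x = 2/3) combine into one argument.
Adjacent-term ratio: r(k) = (2/3) * (k+1) (k+1) / [(k+9/4) (k+1)] ; factor over Q: parameters, x = (2/3), and C = -7/5.


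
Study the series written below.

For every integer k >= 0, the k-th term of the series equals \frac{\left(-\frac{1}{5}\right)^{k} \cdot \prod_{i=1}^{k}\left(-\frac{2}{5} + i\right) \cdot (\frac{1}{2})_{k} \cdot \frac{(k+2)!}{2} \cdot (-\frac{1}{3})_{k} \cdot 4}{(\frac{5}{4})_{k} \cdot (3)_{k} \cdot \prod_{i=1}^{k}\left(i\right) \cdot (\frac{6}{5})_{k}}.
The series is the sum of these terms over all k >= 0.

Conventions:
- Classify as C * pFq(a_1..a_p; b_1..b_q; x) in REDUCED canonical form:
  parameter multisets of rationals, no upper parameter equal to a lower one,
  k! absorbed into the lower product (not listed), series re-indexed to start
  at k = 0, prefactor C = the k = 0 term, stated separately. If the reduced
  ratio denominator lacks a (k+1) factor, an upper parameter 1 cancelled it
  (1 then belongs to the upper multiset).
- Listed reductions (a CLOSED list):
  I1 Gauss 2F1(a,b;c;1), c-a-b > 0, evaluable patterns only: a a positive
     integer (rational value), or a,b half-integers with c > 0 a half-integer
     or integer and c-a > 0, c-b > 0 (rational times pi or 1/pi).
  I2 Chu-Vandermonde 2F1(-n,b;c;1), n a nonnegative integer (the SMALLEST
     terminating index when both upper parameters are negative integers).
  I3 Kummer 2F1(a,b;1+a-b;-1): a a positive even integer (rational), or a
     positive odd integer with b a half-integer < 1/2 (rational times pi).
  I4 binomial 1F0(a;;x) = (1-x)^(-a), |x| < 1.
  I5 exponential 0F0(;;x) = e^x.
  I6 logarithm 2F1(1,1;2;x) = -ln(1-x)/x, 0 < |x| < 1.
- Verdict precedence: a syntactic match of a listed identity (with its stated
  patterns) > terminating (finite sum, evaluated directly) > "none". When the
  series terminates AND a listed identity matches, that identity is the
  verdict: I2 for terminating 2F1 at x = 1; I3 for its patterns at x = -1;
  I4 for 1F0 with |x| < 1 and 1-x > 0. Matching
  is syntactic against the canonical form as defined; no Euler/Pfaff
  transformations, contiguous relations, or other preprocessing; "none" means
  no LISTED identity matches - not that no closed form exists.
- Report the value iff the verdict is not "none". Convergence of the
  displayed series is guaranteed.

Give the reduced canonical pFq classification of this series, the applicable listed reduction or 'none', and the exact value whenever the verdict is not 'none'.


The series (x = -\frac{1}{5}) is 3F2: upper {-\frac{1}{3}, \frac{1}{2}, \frac{3}{5}}, lower {\frac{6}{5}, \frac{5}{4}}, prefactor 4. Verdict: none. No listed pattern accepts 3F2(-\frac{1}{3}, \frac{1}{2}, \frac{3}{5}; \frac{6}{5}, \frac{5}{4}; -\frac{1}{5}).

First insight: with t_0 = 4, the product of the first k integers (C = 4, x = -1/5) is k!.
Step ratio: r(k) = -\frac{1}{5} * (k-\frac{1}{3}) (k+\frac{1}{2}) (k+\frac{3}{5}) / [(k+\frac{6}{5}) (k+\frac{5}{4}) (k+1)] - rational in k. x = -\frac{1}{5}; t_0 = 4; negate the roots.


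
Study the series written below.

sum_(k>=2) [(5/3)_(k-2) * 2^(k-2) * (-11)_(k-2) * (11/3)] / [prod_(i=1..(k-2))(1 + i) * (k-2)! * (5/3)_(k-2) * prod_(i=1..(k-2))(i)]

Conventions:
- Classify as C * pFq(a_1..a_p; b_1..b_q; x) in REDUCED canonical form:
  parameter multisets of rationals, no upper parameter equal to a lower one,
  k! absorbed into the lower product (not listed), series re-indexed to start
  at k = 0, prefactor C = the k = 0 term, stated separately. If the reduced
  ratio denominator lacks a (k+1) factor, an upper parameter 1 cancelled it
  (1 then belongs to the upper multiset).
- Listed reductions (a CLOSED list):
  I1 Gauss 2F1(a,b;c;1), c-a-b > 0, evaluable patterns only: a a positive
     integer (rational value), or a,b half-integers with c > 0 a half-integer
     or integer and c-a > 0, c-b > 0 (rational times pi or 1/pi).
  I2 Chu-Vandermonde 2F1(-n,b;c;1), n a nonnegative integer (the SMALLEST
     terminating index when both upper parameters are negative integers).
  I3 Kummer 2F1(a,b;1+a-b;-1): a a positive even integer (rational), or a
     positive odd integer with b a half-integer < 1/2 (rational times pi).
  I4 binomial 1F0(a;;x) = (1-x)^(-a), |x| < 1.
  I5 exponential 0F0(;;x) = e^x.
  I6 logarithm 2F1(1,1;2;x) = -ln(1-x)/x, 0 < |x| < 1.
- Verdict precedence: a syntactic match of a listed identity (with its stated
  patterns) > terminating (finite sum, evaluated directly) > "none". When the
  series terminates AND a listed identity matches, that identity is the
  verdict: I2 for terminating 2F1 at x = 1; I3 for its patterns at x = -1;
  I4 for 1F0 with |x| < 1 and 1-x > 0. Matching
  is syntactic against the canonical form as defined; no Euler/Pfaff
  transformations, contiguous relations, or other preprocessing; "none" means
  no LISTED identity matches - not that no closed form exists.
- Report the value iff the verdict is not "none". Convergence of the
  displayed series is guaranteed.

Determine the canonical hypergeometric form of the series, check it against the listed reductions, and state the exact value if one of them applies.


Key step: t_0 being 11/3, the product of the first k integers (prefactor 11/3) is k!.
Consecutive-term ratio: r(k) = 2 * (k-11) / [(k+1) (k+2) (k+1)] - rational in k. x = 2; t_0 = 11/3; negate the roots.

This is 11/3 * 1F2(-11; 1, 2; 2) in reduced canonical form. Verdict: terminating - upper -11 stops the sum at k = 11; the 12 terms are added exactly. Sum: 312507915353/101847715200.


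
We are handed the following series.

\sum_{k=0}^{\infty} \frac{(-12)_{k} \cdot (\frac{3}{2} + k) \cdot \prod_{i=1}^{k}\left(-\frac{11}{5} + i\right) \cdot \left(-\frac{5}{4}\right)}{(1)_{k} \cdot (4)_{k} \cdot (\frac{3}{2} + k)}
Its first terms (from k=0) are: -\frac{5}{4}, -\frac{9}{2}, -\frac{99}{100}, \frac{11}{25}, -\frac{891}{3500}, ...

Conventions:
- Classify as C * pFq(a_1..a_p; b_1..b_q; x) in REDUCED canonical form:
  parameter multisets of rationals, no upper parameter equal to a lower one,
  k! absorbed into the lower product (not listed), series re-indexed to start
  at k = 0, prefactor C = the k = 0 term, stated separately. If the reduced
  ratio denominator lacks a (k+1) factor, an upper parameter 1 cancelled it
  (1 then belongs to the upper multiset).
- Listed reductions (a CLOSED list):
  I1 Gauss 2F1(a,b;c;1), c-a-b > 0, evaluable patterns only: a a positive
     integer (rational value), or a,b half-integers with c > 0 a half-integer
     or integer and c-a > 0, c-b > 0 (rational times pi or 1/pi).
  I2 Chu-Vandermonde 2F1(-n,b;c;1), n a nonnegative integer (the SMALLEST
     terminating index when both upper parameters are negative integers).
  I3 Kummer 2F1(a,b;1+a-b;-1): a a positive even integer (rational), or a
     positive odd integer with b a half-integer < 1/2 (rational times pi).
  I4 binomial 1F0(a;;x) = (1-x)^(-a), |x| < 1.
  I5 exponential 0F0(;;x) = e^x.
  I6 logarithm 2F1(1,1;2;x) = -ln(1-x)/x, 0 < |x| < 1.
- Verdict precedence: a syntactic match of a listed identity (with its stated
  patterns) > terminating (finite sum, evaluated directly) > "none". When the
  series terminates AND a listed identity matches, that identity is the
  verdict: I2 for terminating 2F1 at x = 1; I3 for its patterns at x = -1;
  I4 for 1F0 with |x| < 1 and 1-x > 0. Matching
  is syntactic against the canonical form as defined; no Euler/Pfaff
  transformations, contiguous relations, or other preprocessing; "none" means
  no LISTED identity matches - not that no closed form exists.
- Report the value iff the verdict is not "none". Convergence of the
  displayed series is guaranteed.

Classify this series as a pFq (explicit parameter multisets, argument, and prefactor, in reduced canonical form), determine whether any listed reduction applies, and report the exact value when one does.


The series (x = 1) is 2F1: upper {-12, -\frac{6}{5}}, lower {4}, prefactor -\frac{5}{4}. Verdict (x = 1): Chu-Vandermonde (I2) applies (terminating 2F1 at x = 1 with n = 12, b = -6/5, c = 4). Exact value: -\frac{1104149440683}{170898437500}.

The tell: with t_0 = -\frac{5}{4}, the factor k + 3/2 cancels (top and bottom), leaving C = -5/4, x = 1.
Adjacent-term ratio: r(k) = 1 * (k-12) (k-\frac{6}{5}) / [(k+4) (k+1)] - rational in k. x = 1; t_0 = -\frac{5}{4}; negate the roots.


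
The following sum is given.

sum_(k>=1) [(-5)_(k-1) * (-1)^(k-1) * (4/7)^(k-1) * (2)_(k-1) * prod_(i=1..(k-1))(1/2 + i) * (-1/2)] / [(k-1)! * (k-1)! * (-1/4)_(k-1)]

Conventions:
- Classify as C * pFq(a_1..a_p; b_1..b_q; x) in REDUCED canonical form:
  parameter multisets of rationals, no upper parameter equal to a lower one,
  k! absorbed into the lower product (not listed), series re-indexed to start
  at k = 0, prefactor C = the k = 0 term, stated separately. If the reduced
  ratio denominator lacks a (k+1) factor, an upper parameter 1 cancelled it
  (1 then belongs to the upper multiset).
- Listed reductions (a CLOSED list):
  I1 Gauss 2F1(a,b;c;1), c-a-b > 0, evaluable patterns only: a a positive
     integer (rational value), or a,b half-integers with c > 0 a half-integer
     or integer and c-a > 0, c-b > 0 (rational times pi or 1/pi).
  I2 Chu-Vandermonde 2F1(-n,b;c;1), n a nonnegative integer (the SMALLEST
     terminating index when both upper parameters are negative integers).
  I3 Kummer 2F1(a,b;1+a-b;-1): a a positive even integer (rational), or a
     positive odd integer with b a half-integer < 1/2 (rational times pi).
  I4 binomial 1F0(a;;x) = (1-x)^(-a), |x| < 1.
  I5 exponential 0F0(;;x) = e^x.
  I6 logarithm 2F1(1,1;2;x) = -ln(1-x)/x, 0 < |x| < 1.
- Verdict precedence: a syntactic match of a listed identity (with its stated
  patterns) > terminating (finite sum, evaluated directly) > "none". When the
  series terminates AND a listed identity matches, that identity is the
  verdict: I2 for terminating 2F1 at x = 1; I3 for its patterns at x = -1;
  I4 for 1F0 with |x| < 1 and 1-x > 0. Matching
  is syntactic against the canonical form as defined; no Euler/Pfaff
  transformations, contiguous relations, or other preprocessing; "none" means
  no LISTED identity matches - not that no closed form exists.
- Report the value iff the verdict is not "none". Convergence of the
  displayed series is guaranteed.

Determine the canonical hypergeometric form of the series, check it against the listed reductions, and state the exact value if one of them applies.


Classification (C = -1/2): 3F2 with upper {-5, 3/2, 2}, lower {-1/4, 1}, argument x = -4/7. Verdict: terminating - upper parameter -5 makes this a finite sum (last index 5), evaluated exactly. Its exact value is 136312227/369754.

Structural cue: with t_0 = -1/2, the (-1)^k factor (prefactor -1/2) folds into the argument's sign.
Term ratio: r(k) = (-4/7) * (k-5) (k+3/2) (k+2) / [(k-1/4) (k+1) (k+1)] - rational; roots negated = parameters, x = (-4/7), C = -1/2.


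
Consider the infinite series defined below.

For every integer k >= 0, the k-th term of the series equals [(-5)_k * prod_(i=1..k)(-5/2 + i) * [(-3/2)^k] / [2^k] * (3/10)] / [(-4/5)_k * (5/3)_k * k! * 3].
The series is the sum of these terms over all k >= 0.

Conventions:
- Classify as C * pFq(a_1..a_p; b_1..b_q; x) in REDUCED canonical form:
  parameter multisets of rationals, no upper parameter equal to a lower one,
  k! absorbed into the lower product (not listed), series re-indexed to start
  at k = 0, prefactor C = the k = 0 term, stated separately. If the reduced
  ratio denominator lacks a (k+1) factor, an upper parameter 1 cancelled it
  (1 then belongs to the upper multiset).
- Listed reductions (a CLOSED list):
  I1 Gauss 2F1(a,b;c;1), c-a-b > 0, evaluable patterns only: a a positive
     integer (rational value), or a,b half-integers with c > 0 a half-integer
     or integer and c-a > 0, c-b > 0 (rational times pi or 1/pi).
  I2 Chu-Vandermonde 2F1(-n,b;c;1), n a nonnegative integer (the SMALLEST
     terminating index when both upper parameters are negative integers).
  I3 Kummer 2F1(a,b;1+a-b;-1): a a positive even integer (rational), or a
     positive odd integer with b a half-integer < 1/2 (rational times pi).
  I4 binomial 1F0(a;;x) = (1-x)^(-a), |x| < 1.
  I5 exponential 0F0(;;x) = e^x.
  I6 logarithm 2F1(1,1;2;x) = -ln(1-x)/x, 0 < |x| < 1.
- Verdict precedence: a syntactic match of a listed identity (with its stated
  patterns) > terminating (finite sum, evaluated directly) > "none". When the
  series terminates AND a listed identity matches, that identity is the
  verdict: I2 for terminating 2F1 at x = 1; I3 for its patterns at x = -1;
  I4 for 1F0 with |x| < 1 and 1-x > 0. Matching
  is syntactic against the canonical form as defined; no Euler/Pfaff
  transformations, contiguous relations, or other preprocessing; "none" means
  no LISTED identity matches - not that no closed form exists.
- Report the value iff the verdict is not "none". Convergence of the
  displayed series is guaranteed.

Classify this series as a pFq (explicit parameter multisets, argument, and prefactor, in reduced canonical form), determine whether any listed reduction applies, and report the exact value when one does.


First insight: with t_0 = 1/10, the running product (C = 1/10, x = -3/4) telescopes to a rising factorial.
Adjacent-term ratio: r(k) = (-3/4) * (k-5) (k-3/2) / [(k-4/5) (k+5/3) (k+1)] ; factor over Q: parameters, x = (-3/4), and C = 1/10.

Reduced: x = -3/4, 2F2, upper = {-5, -3/2}, lower = {-4/5, 5/3}, C = 1/10. Verdict: terminating - upper parameter -5 makes this a finite sum (last index 5), evaluated exactly. Its exact value is -1205714339959/9663005327360.


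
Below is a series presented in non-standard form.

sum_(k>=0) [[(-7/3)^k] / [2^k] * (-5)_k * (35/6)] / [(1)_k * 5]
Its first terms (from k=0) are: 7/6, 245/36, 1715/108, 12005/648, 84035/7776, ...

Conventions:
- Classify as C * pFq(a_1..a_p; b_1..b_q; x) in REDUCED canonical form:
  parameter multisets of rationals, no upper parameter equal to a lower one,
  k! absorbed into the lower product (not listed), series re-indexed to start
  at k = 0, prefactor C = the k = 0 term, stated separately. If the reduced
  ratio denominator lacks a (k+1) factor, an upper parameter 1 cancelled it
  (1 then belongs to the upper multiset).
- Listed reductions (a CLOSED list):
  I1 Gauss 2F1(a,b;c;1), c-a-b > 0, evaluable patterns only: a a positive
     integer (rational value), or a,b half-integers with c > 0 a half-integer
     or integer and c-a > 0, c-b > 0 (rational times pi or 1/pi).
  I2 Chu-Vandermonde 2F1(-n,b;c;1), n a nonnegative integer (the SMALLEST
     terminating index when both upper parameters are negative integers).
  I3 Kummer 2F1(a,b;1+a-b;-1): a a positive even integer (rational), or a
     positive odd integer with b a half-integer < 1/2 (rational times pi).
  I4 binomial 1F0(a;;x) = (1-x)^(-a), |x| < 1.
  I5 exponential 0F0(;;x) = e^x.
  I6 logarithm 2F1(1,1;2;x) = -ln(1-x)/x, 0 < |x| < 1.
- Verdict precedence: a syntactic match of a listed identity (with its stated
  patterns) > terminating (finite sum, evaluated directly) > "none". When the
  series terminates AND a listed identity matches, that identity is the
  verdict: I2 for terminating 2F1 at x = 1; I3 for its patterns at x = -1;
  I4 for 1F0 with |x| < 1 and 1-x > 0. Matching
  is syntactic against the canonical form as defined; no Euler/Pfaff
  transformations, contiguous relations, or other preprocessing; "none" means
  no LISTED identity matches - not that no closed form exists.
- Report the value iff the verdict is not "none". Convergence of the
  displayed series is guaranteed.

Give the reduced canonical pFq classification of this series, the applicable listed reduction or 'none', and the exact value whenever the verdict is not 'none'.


At argument -7/6: a 1F0 with upper {-5}, lower {-}, scaled by C = 7/6. Verdict: terminating - no listed pattern fits, but -5 in the upper list cuts the series at k = 5; direct evaluation. Its exact value is 2599051/46656.

The tell: from the first term 7/6: the constant factors (prefactor 7/6) combine into one prefactor.
Step ratio: r(k) = (-7/6) * (k-5) / [(k+1)] - rational in k, leading ratio (-7/6); with t_0 = 7/6, classification follows.


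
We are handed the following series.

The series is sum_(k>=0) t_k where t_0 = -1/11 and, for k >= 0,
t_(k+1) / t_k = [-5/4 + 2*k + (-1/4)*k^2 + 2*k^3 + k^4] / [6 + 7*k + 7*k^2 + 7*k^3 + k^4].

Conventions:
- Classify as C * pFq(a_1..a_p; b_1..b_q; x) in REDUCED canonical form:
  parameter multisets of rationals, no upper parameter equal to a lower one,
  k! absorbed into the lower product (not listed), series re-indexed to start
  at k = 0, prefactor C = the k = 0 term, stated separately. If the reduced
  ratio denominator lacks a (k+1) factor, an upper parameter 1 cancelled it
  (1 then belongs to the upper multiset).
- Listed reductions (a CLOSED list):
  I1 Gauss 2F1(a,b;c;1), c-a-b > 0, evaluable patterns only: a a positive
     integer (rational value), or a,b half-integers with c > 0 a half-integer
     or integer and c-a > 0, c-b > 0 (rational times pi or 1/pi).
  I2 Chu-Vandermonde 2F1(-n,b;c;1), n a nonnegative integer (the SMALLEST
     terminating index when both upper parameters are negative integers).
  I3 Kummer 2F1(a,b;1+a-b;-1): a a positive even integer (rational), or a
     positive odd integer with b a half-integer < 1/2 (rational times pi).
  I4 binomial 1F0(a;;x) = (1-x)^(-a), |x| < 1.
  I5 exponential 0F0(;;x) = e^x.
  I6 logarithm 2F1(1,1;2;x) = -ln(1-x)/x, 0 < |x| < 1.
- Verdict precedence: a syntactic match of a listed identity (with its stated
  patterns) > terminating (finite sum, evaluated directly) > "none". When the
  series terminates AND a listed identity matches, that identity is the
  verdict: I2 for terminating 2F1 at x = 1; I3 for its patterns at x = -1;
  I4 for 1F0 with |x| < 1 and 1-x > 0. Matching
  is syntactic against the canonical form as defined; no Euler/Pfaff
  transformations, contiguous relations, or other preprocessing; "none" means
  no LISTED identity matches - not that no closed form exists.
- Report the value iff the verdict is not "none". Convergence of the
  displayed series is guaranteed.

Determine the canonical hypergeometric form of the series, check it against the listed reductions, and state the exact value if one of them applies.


First insight: t_0 = -1/11 here, and the ratio is unreduced: k^2 + 1 divides both sides (C = -1/11, x = 1).
Consecutive-term ratio: r(k) = 1 * (k-1/2) (k+5/2) / [(k+6) (k+1)] - rational; roots negated = parameters, x = 1, C = -1/11.

With C = -1/11: the canonical form is 2F1(-1/2, 5/2; 6; 1). Verdict (x = 1): the half-integer Gauss pattern (I1) applies (x = 1; upper {-1/2, 5/2} half-integers, c = 6 in the evaluable pattern). Sum: (-8192/38115) / pi.


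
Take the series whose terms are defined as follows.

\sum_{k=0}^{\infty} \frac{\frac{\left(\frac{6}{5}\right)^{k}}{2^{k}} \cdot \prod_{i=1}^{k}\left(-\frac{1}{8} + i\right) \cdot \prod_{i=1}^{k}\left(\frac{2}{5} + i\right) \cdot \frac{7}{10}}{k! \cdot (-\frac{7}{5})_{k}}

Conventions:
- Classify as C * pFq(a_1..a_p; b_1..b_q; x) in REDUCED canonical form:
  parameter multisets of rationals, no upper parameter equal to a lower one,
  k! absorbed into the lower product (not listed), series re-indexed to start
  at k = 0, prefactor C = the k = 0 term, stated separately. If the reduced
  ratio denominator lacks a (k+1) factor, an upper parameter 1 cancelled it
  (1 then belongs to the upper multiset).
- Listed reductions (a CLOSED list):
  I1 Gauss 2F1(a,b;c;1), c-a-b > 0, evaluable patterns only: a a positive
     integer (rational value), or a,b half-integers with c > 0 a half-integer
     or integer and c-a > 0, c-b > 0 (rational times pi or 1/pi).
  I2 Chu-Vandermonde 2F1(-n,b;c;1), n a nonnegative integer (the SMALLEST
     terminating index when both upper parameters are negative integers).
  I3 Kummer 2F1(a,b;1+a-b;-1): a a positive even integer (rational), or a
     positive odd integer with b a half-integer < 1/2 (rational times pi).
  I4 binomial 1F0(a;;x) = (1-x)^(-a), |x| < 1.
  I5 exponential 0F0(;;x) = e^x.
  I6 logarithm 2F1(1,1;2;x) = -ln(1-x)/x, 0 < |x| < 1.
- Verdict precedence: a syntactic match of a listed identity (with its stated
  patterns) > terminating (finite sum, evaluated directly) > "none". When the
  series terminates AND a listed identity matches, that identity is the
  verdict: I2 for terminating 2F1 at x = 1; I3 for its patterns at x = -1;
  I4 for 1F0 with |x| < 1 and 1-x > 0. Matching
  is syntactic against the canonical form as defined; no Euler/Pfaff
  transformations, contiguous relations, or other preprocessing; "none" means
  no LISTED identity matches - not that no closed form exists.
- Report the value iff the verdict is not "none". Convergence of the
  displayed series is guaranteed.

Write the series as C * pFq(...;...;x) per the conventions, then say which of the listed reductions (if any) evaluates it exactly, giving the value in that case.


At argument \frac{3}{5}: a 2F1 with upper {\frac{7}{8}, \frac{7}{5}}, lower {-\frac{7}{5}}, scaled by C = \frac{7}{10}. Verdict: none - at argument \frac{3}{5} the multisets {\frac{7}{8}, \frac{7}{5}} ; {-\frac{7}{5}} match no listed identity.

Key step: x = \frac{3}{5} and the running product (C = 7/10, x = 3/5) telescopes to a rising factorial.
Step ratio: r(k) = \frac{3}{5} * (k+\frac{7}{8}) (k+\frac{7}{5}) / [(k-\frac{7}{5}) (k+1)] ; factor over Q: parameters, x = \frac{3}{5}, and C = \frac{7}{10}.


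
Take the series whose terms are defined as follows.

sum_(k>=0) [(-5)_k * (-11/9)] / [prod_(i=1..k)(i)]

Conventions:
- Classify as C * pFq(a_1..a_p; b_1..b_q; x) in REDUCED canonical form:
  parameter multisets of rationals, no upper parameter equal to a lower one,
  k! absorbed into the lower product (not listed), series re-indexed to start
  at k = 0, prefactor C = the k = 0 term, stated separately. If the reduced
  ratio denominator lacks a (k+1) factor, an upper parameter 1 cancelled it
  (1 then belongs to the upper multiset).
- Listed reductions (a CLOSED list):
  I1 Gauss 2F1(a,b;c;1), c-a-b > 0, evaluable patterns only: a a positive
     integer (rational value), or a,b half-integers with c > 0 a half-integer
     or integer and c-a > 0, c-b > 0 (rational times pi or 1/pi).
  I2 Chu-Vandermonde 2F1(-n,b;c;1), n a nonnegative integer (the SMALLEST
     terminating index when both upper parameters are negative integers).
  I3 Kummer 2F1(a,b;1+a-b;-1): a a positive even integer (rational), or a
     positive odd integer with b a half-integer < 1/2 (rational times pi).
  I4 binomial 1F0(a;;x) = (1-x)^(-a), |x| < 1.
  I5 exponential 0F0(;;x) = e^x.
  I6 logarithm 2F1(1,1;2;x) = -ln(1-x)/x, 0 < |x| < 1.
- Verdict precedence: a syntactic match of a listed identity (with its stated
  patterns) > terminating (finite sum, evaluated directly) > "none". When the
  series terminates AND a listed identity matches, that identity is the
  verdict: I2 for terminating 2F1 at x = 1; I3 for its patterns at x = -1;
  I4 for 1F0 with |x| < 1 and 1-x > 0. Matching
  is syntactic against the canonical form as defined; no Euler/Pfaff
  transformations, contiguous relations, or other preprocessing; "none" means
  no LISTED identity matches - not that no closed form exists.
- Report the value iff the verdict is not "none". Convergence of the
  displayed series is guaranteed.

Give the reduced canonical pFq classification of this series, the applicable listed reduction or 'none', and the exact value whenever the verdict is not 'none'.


Reduced: x = 1, 1F0, upper = {-5}, lower = {-}, C = -11/9. Verdict: terminating at k = 5: the factor (-5)_k kills every later term; summing the 6 survivors is exact. Hence: 0.

First insight: t_0 being -11/9, the product of the first k integers (C = -11/9) is k!.
Adjacent-term ratio: r(k) = 1 * (k-5) / [(k+1)] ; factor over Q: parameters, x = 1, and C = -11/9.


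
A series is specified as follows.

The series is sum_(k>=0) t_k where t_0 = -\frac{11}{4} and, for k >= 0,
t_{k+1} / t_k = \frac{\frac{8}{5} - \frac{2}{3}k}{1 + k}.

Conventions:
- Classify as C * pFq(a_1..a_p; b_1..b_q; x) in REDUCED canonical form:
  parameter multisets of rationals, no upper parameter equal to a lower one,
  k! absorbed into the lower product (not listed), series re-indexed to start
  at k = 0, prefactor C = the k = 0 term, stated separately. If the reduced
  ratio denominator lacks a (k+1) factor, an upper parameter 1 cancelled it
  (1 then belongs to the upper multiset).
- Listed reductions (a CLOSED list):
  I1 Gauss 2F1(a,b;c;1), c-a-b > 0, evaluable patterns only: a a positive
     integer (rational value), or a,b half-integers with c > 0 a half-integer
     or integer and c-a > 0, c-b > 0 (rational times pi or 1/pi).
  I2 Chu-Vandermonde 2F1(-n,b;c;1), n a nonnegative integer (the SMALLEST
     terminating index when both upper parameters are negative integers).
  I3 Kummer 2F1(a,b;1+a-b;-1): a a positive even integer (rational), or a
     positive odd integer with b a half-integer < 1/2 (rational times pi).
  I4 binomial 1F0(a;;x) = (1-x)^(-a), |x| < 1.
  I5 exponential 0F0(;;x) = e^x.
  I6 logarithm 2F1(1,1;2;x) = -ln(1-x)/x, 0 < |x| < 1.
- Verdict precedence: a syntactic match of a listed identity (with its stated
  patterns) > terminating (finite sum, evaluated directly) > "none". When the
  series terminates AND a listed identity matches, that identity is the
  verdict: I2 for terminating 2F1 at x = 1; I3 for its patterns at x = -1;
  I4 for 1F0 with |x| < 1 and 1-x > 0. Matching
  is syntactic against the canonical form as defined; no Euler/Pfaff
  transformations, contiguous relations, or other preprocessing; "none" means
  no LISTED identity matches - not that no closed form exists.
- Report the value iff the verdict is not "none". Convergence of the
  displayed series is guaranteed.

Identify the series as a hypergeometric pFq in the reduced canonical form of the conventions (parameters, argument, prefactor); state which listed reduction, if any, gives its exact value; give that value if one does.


x = -\frac{2}{3} here; the reduced form reads 1F0, upper {-\frac{12}{5}}, lower {-}, C = -\frac{11}{4}. Verdict at x = -\frac{2}{3}: the binomial series (I4) matches (the 1F0 binomial series: exponent 12/5, x = -\frac{2}{3}). Sum: \left(-\frac{11}{4}\right) \cdot \left(\frac{5}{3}\right)^{\frac{12}{5}}.

The tell: t_0 being -\frac{11}{4}, factor the ratio over Q (C = -11/4, x = -2/3): negated roots = parameters.
Ratio: r(k) = -\frac{2}{3} * (k-\frac{12}{5}) / [(k+1)] - rational; roots negated = parameters, x = -\frac{2}{3}, C = -\frac{11}{4}.


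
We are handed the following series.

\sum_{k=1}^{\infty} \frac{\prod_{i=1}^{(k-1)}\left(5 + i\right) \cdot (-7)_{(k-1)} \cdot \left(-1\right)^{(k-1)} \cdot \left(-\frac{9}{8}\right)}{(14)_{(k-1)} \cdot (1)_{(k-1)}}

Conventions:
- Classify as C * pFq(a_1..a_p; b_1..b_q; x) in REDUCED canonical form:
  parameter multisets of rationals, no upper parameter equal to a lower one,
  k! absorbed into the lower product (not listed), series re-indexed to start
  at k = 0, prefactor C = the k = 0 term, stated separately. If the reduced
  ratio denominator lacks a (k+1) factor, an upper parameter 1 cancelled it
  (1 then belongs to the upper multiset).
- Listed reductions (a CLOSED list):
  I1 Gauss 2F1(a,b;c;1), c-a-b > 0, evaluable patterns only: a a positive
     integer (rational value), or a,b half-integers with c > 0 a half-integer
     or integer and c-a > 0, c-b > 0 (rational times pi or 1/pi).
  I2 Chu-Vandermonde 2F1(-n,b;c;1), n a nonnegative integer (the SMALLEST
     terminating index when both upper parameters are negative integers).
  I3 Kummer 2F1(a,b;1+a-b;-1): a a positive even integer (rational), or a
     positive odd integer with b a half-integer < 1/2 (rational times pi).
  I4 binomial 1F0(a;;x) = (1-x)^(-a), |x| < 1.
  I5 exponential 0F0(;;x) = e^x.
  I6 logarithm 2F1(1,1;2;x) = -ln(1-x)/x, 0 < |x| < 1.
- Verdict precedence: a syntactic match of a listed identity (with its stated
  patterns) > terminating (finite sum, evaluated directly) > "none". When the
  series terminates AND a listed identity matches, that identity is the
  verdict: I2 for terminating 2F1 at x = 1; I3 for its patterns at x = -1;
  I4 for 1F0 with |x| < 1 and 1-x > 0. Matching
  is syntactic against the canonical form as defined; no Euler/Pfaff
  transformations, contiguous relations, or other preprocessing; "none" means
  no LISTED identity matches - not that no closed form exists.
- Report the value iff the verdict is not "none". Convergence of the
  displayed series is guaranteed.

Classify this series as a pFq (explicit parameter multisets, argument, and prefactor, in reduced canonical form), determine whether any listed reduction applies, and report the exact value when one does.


The tell: with t_0 = -\frac{9}{8}, (1)_k (C = -9/8, x = -1) is k! itself.
Consecutive-term ratio: r(k) = -1 * (k-7) (k+6) / [(k+14) (k+1)] - rational in k, leading ratio -1; with t_0 = -\frac{9}{8}, classification follows.

At argument -1: a 2F1 with upper {-7, 6}, lower {14}, scaled by C = -\frac{9}{8}. Verdict: the Kummer evaluation I3 matches (x = -1; c = 14 equals 1+a-b for upper {-7, 6}: listed pattern). Exact value: -\frac{1287}{80}.
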